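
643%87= 34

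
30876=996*31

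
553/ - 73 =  - 553/73 = - 7.58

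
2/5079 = 2/5079 = 0.00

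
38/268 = 19/134 = 0.14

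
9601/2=4800 + 1/2 = 4800.50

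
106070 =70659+35411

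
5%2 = 1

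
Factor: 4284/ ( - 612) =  - 7 = - 7^1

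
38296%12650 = 346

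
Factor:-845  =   - 5^1*13^2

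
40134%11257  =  6363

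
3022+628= 3650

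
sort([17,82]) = [17, 82] 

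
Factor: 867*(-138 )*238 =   -  2^2*3^2*7^1*17^3*23^1=-28475748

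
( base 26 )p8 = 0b1010010010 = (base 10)658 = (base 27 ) oa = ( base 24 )13a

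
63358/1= 63358 = 63358.00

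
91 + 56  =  147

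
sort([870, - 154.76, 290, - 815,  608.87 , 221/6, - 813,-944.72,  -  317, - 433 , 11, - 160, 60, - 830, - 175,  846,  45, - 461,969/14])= [ - 944.72, - 830, - 815, - 813 ,-461, - 433, - 317, - 175,-160,- 154.76,11, 221/6,  45, 60, 969/14, 290,608.87,  846,870]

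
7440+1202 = 8642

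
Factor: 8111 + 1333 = 2^2 *3^1*787^1 = 9444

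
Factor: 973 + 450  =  1423^1 = 1423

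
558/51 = 186/17 = 10.94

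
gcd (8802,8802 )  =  8802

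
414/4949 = 414/4949 = 0.08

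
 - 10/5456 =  - 1+2723/2728 = - 0.00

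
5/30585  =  1/6117 = 0.00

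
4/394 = 2/197= 0.01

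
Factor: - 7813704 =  - 2^3*3^1*325571^1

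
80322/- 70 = -40161/35 = - 1147.46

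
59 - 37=22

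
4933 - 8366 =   -  3433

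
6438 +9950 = 16388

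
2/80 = 1/40 =0.03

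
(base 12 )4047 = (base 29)887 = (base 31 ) 77N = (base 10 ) 6967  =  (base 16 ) 1B37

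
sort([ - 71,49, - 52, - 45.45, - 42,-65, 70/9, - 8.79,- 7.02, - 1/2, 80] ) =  [ - 71, - 65, - 52, - 45.45,-42, - 8.79, - 7.02, - 1/2, 70/9, 49, 80]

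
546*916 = 500136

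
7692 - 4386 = 3306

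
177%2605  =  177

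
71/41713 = 71/41713= 0.00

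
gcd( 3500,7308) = 28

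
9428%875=678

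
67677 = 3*22559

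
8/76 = 2/19=   0.11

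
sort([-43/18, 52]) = [ - 43/18, 52 ] 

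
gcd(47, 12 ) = 1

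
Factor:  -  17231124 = - 2^2*3^1 * 1087^1* 1321^1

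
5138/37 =5138/37  =  138.86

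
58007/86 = 1349/2  =  674.50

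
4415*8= 35320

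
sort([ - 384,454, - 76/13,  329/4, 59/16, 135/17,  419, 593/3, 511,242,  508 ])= [- 384, - 76/13 , 59/16,  135/17,  329/4, 593/3, 242, 419,454,508,511 ] 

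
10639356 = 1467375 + 9171981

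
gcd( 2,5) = 1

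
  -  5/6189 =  - 1+6184/6189=-  0.00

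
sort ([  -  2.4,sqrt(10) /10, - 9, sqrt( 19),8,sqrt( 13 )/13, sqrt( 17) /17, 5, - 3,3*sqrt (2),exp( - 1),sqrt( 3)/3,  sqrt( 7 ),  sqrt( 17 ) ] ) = [-9, - 3, - 2.4,sqrt( 17) /17,sqrt( 13 ) /13,sqrt(10 )/10 , exp( - 1), sqrt( 3 )/3, sqrt(7 ),sqrt(17 ),3 * sqrt(2 ),sqrt(19),5 , 8 ] 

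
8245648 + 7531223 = 15776871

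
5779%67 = 17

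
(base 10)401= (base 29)DO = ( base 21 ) j2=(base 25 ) g1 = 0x191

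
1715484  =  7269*236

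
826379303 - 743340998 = 83038305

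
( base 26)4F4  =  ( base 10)3098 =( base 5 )44343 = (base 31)36t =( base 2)110000011010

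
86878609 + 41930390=128808999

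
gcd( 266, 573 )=1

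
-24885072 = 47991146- 72876218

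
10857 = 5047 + 5810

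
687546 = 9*76394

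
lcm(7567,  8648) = 60536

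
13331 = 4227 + 9104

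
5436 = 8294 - 2858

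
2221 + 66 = 2287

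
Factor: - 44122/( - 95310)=3^ ( -3)*5^( - 1)*13^1*353^( - 1)*1697^1  =  22061/47655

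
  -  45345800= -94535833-  -  49190033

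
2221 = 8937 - 6716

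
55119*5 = 275595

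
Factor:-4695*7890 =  - 2^1*3^2*5^2* 263^1*313^1 = - 37043550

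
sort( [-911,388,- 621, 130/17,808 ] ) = [ - 911, - 621,130/17, 388,808]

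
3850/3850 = 1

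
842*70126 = 59046092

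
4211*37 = 155807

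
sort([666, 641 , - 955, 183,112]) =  [-955, 112 , 183,641, 666] 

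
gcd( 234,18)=18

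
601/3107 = 601/3107 = 0.19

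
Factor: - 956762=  - 2^1 *229^1*2089^1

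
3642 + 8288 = 11930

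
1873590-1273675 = 599915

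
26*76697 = 1994122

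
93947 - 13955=79992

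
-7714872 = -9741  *792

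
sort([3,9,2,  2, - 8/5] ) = [ - 8/5, 2, 2, 3,9] 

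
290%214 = 76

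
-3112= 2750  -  5862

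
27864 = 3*9288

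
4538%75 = 38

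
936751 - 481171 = 455580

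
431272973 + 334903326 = 766176299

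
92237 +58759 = 150996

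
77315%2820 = 1175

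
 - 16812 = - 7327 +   -  9485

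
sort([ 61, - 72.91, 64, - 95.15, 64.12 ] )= [ - 95.15, - 72.91, 61, 64,64.12]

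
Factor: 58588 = 2^2*97^1*151^1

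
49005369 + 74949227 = 123954596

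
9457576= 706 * 13396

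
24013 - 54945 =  - 30932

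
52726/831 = 63 + 373/831  =  63.45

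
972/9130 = 486/4565 = 0.11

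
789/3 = 263 = 263.00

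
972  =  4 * 243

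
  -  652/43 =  - 16 + 36/43  =  - 15.16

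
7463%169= 27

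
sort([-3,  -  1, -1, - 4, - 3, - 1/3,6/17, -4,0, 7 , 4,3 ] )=[ - 4, - 4, -3,-3,- 1, - 1,-1/3,0 , 6/17,3,4,  7] 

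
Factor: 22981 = 7^3*67^1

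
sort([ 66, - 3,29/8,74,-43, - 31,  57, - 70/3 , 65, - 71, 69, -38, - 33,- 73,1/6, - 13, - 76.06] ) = [- 76.06, - 73 ,-71, - 43,-38, - 33, - 31, - 70/3,-13,- 3,1/6,  29/8,57, 65,66,69 , 74 ] 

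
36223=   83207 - 46984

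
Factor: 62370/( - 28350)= -5^(-1 ) *11^1 = - 11/5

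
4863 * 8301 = 40367763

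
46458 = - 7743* ( - 6)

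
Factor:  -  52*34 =-1768 = - 2^3*13^1*17^1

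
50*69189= 3459450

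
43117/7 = 6159+4/7 = 6159.57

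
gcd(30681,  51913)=1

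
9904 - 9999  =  -95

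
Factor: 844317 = 3^3*31271^1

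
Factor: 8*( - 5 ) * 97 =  - 3880 = - 2^3*5^1 * 97^1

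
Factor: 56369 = 56369^1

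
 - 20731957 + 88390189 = 67658232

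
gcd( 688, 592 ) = 16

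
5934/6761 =5934/6761 = 0.88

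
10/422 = 5/211 = 0.02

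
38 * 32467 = 1233746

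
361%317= 44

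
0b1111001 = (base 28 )49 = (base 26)4h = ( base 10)121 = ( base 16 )79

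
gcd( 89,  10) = 1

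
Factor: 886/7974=3^( - 2 ) =1/9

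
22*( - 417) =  - 9174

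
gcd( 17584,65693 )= 1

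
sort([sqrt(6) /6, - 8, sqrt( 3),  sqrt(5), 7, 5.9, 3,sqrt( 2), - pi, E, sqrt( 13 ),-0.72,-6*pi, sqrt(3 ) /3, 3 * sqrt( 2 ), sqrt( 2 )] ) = [ - 6*pi, - 8, - pi, - 0.72,sqrt( 6)/6, sqrt( 3)/3, sqrt( 2 ), sqrt( 2), sqrt( 3), sqrt( 5), E, 3 , sqrt(13 ), 3*sqrt( 2), 5.9, 7]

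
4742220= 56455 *84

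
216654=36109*6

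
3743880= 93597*40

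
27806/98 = 13903/49 = 283.73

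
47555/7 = 47555/7= 6793.57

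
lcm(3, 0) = 0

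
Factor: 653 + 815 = 1468 =2^2*367^1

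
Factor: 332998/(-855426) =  - 167/429  =  -3^(  -  1)*11^( - 1) *13^( - 1)*167^1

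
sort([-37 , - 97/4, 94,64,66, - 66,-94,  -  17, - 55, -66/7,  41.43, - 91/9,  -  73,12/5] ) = [ -94, - 73, - 66, - 55,-37, - 97/4, - 17, -91/9,-66/7, 12/5, 41.43,64, 66,94 ] 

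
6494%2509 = 1476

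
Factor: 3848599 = 3848599^1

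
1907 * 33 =62931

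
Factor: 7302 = 2^1*3^1*1217^1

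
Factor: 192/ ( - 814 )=-2^5 * 3^1*11^( - 1) * 37^( - 1) = -96/407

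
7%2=1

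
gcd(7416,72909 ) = 9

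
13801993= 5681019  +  8120974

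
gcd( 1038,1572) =6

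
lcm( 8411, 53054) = 689702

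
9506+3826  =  13332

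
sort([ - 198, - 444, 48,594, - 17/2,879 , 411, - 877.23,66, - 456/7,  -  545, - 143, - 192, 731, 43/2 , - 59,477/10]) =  [ - 877.23 , - 545, - 444, -198, - 192 , - 143,-456/7, - 59, - 17/2, 43/2,477/10,48, 66,411,594 , 731, 879 ] 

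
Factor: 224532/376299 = 2^2*3^3*181^( - 1) = 108/181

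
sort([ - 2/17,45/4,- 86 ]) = [ - 86, - 2/17,45/4]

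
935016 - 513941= 421075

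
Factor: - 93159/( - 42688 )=2^( - 6 )*3^2*11^1*23^(- 1 )*29^( - 1)*941^1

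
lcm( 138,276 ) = 276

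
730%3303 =730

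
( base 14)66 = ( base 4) 1122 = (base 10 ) 90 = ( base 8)132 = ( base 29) 33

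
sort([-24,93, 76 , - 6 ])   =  [ - 24, - 6,76, 93]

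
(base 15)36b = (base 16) 308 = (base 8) 1410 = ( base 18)272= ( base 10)776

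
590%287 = 16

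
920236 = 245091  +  675145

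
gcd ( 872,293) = 1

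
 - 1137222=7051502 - 8188724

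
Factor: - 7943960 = - 2^3 * 5^1*198599^1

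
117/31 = 117/31 = 3.77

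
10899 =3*3633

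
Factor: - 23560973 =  - 23560973^1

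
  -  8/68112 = -1/8514 =-0.00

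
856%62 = 50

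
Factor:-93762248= - 2^3*11720281^1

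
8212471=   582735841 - 574523370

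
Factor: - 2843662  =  -2^1*53^1*139^1*193^1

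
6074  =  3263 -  - 2811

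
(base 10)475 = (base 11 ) 3A2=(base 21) 11D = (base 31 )FA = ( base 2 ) 111011011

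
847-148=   699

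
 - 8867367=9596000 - 18463367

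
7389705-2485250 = 4904455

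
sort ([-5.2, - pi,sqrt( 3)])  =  [ - 5.2, - pi,sqrt(3 )]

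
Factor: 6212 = 2^2 * 1553^1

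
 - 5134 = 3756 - 8890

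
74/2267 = 74/2267 = 0.03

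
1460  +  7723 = 9183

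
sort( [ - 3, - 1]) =[ - 3, - 1]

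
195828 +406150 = 601978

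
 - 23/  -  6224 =23/6224 =0.00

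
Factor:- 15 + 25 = 2^1 * 5^1 = 10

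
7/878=7/878  =  0.01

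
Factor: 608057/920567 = 17^ ( - 1) *19^1*32003^1*54151^(-1)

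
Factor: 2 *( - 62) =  - 2^2 * 31^1= - 124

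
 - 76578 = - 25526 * 3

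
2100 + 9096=11196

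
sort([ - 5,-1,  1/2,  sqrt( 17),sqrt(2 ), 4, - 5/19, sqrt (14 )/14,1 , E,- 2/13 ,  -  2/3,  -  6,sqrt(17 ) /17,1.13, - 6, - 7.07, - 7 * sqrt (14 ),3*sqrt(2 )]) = [ - 7 * sqrt( 14), - 7.07, - 6, - 6, - 5, - 1, -2/3, - 5/19, - 2/13,sqrt(17 ) /17,sqrt( 14 ) /14, 1/2, 1,1.13,sqrt(2 ), E,4,  sqrt (17 ),  3*sqrt( 2)]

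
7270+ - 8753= -1483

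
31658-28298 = 3360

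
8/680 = 1/85 =0.01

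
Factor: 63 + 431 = 494 = 2^1*13^1*19^1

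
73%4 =1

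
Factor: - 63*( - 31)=3^2 * 7^1 * 31^1 = 1953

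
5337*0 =0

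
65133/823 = 79+ 116/823 = 79.14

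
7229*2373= 17154417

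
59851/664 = 90 + 91/664 = 90.14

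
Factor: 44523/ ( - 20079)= - 51/23 = - 3^1*17^1*23^( - 1)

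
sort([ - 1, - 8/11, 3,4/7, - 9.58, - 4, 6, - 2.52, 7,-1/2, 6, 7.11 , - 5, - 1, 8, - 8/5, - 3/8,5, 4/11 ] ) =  [  -  9.58,-5,-4,-2.52, - 8/5, - 1, - 1, - 8/11,-1/2, - 3/8,4/11,  4/7, 3, 5, 6 , 6, 7,7.11,8]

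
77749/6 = 12958+1/6 =12958.17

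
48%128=48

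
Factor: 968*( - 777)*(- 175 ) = 2^3*3^1*5^2*7^2*11^2*37^1 = 131623800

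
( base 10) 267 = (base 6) 1123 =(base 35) 7M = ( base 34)7t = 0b100001011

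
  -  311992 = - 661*472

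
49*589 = 28861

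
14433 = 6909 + 7524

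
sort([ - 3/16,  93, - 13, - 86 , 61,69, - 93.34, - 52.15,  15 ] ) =[-93.34, - 86, - 52.15,-13,  -  3/16,15,61,69 , 93]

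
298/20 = 149/10 = 14.90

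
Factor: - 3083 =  - 3083^1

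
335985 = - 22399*(-15)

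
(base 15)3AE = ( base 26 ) 167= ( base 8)1507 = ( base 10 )839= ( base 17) 2F6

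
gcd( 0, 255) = 255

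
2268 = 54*42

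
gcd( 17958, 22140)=246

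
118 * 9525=1123950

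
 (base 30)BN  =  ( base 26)DF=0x161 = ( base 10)353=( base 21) GH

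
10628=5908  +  4720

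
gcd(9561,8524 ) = 1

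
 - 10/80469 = -1 + 80459/80469= - 0.00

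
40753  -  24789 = 15964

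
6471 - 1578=4893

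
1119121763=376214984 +742906779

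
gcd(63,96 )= 3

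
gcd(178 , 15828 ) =2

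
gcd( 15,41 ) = 1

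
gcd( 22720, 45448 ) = 8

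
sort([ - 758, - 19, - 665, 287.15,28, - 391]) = [ - 758, - 665, - 391, - 19,  28,287.15 ]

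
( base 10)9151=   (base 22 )IJL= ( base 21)kfg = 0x23bf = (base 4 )2032333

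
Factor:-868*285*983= - 2^2*3^1*5^1*7^1 * 19^1*31^1*983^1=-243174540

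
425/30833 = 425/30833= 0.01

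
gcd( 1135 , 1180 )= 5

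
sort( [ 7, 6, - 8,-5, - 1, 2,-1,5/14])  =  [ - 8, - 5 ,  -  1, - 1, 5/14, 2,6, 7]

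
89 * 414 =36846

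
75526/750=37763/375 = 100.70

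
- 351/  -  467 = 351/467 = 0.75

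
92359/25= 3694 + 9/25=3694.36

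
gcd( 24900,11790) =30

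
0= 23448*0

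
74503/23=3239  +  6/23 =3239.26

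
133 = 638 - 505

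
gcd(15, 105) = 15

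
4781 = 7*683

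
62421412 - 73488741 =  - 11067329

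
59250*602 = 35668500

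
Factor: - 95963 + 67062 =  - 28901 = -  28901^1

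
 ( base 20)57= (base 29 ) 3K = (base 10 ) 107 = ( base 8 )153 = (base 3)10222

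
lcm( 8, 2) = 8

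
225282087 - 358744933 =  - 133462846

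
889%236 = 181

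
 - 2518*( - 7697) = 19381046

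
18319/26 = 18319/26 = 704.58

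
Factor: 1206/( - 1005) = -2^1  *  3^1*5^(- 1) = -  6/5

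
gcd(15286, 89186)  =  2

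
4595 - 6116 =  - 1521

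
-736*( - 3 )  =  2208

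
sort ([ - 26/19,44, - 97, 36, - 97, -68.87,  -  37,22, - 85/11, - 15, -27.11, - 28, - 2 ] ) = [ - 97, - 97,-68.87, - 37, - 28, - 27.11,- 15, - 85/11, -2, - 26/19,22,  36,44]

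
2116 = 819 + 1297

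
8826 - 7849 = 977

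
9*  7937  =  71433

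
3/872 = 3/872 =0.00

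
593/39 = 593/39 = 15.21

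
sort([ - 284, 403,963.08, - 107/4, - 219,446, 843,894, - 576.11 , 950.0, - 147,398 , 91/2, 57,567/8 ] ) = [-576.11, - 284, - 219, - 147, - 107/4, 91/2, 57 , 567/8,398,403,446,843,894,950.0,963.08] 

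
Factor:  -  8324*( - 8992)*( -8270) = -2^8*5^1*281^1*827^1*2081^1 = -  619004604160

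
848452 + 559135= 1407587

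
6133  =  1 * 6133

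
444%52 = 28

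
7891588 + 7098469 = 14990057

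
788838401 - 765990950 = 22847451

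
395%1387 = 395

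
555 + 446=1001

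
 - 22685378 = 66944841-89630219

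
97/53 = 1+44/53 = 1.83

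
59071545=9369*6305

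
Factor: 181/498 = 2^( - 1)*3^( - 1 ) * 83^( - 1)*181^1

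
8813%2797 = 422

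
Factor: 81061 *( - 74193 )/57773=-6014158773/57773  =  -3^1*7^1*103^1*787^1*3533^1*57773^ (  -  1 )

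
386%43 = 42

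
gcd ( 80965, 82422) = 1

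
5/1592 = 5/1592 = 0.00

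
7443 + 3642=11085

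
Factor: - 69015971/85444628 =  - 2^( - 2) * 17^1 * 89^( - 1 )*389^(-1 )*617^( - 1 )*4059763^1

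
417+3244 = 3661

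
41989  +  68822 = 110811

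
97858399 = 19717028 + 78141371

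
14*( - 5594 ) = - 78316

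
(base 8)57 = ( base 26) 1l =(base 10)47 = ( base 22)23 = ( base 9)52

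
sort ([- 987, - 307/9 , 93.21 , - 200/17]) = [-987, - 307/9,- 200/17, 93.21]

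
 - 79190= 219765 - 298955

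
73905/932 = 73905/932=79.30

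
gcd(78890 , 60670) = 10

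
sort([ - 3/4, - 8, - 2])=[ - 8, - 2, - 3/4]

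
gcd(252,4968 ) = 36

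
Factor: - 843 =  - 3^1*281^1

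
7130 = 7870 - 740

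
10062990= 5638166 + 4424824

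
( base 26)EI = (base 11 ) 318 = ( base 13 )235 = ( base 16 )17e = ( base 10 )382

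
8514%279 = 144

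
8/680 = 1/85 = 0.01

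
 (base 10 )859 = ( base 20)22J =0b1101011011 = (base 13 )511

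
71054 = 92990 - 21936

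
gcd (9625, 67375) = 9625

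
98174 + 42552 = 140726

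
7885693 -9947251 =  - 2061558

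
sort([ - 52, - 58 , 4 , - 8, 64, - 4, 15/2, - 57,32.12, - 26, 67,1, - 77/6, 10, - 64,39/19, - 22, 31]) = [ - 64, - 58,-57, - 52 ,-26, - 22, - 77/6, - 8, - 4,1,39/19,4, 15/2,10, 31,32.12,64, 67]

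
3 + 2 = 5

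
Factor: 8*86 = 688 = 2^4*43^1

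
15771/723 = 5257/241 = 21.81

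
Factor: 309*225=3^3*5^2*103^1 = 69525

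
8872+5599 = 14471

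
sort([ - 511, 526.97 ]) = [ - 511, 526.97 ]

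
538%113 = 86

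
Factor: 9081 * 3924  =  35633844 = 2^2*3^4 * 109^1 *1009^1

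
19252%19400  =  19252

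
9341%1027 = 98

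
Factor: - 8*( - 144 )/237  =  2^7*3^1*79^ ( - 1 ) = 384/79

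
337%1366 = 337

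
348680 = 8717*40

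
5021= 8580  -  3559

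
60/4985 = 12/997 = 0.01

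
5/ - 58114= - 1 + 58109/58114 = - 0.00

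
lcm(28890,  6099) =548910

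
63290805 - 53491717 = 9799088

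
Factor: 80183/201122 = 2^(  -  1)*181^1*227^( - 1) = 181/454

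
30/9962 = 15/4981 = 0.00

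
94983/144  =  31661/48= 659.60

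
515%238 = 39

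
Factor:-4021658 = -2^1*887^1*2267^1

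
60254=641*94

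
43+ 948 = 991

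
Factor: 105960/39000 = 883/325=5^( - 2)*13^( - 1) *883^1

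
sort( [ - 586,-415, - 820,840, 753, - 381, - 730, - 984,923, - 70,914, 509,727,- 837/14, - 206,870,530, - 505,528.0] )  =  [ - 984, - 820, - 730, - 586,-505, - 415, - 381, - 206 ,- 70 , - 837/14, 509,528.0,530,727,753, 840 , 870 , 914,923 ] 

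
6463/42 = 153+37/42 = 153.88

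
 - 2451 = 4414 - 6865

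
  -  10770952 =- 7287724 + -3483228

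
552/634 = 276/317=0.87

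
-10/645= -1 + 127/129 = -0.02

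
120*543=65160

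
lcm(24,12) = 24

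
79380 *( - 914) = -72553320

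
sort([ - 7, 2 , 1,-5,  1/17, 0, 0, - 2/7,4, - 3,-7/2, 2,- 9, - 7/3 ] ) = [ - 9,  -  7,- 5,- 7/2,-3, -7/3,- 2/7, 0,0, 1/17,1, 2, 2, 4]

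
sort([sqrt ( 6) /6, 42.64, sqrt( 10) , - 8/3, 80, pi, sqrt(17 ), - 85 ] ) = [ - 85, - 8/3, sqrt(  6)/6,pi, sqrt(10),sqrt ( 17 ),42.64, 80]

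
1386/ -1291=  -  1386/1291 = -1.07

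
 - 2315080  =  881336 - 3196416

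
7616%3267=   1082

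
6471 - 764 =5707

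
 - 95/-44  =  95/44= 2.16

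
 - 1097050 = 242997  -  1340047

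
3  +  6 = 9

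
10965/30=731/2 = 365.50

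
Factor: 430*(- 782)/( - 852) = 3^( - 1)*5^1*17^1*23^1*43^1*71^( -1) = 84065/213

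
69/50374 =69/50374 = 0.00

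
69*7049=486381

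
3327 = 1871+1456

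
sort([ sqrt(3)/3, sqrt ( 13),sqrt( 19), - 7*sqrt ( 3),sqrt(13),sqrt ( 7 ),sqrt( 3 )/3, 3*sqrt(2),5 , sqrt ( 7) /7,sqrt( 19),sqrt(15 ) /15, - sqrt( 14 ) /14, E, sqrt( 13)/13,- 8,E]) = [ - 7*sqrt( 3 ),  -  8, - sqrt(14 ) /14 , sqrt( 15)/15,sqrt(13) /13, sqrt(7) /7,sqrt ( 3) /3, sqrt( 3 )/3,sqrt(7),E,E,sqrt(13),  sqrt(13),3*sqrt (2 ), sqrt(19),  sqrt(19), 5]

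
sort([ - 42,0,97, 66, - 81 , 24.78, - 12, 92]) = [ - 81, -42, - 12,0,24.78,66, 92, 97 ]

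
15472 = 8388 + 7084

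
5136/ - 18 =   -  856/3=-285.33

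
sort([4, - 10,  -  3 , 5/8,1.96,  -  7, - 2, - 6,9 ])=[- 10,-7, - 6,-3, - 2,5/8, 1.96, 4,9 ]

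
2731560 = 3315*824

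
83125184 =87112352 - 3987168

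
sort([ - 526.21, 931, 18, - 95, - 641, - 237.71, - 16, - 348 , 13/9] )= [-641, - 526.21,-348,-237.71, - 95,  -  16,  13/9 , 18,931 ]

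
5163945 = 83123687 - 77959742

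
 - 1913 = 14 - 1927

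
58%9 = 4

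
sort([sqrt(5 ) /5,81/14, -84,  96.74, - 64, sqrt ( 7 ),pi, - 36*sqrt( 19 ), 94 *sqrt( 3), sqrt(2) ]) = [- 36*sqrt( 19 ), - 84, - 64,sqrt( 5)/5, sqrt( 2), sqrt(7 ), pi , 81/14, 96.74, 94*sqrt ( 3 )]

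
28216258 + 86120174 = 114336432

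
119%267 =119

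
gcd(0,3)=3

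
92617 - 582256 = - 489639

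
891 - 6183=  - 5292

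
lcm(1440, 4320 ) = 4320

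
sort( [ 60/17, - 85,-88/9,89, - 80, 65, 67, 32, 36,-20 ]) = [-85, - 80, - 20 , - 88/9, 60/17, 32, 36, 65,67, 89 ]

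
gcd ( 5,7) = 1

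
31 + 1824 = 1855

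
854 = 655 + 199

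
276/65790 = 46/10965 = 0.00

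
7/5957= 1/851 = 0.00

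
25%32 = 25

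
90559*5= 452795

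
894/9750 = 149/1625 = 0.09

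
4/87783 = 4/87783 = 0.00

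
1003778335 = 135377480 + 868400855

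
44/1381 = 44/1381 = 0.03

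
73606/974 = 36803/487 = 75.57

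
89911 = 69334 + 20577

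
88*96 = 8448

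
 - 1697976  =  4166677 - 5864653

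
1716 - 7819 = -6103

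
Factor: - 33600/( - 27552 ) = 50/41=2^1 * 5^2 * 41^( - 1 )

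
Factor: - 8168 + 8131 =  - 37^1 = - 37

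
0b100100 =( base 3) 1100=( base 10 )36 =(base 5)121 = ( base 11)33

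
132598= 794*167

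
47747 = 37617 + 10130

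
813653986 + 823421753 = 1637075739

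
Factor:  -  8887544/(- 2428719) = 2^3*3^(-1)*631^(  -  1)*1283^( - 1 )*1110943^1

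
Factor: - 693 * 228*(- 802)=126719208 = 2^3*3^3*7^1*11^1*19^1*401^1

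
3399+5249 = 8648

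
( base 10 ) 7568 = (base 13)35A2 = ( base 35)668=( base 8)16620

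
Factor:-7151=-7151^1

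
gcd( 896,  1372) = 28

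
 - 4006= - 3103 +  - 903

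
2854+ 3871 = 6725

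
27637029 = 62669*441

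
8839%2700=739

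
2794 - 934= 1860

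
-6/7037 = - 6/7037=-0.00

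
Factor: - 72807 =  - 3^1*7^1 * 3467^1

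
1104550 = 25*44182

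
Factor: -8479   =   - 61^1  *139^1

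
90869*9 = 817821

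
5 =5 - 0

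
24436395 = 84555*289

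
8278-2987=5291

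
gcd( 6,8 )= 2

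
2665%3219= 2665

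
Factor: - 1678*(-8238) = 2^2 * 3^1*839^1*1373^1 =13823364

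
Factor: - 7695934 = -2^1*17^1*461^1*491^1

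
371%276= 95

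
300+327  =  627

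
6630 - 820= 5810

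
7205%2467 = 2271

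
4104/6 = 684 = 684.00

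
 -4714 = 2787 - 7501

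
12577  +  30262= 42839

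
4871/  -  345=- 15+304/345= -  14.12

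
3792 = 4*948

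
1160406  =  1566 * 741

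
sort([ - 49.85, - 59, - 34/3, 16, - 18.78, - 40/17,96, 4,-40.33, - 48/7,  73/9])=[ - 59,  -  49.85, - 40.33, - 18.78,- 34/3, - 48/7, - 40/17,4, 73/9,16 , 96]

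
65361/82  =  65361/82 = 797.09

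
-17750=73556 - 91306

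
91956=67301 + 24655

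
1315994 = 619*2126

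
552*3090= 1705680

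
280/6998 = 140/3499 = 0.04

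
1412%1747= 1412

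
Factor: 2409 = 3^1 * 11^1*73^1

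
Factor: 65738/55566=32869/27783 = 3^( - 4 )*7^ ( - 3)*32869^1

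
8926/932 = 4463/466 = 9.58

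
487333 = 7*69619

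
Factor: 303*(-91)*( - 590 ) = 16268070 = 2^1*3^1 * 5^1*7^1*13^1*59^1*101^1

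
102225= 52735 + 49490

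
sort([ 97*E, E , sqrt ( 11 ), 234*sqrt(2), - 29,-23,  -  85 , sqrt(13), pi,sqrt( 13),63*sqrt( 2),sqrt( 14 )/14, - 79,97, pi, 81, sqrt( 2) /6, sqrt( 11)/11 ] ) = [-85,-79, - 29, - 23, sqrt ( 2)/6,sqrt(14 ) /14,sqrt(11 )/11,E,  pi , pi,  sqrt(11),sqrt (13),sqrt( 13 ) , 81, 63* sqrt(2 ), 97,  97*E, 234*sqrt( 2)]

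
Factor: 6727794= 2^1*3^1*113^1*9923^1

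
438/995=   438/995  =  0.44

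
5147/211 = 5147/211 = 24.39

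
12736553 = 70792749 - 58056196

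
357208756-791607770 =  - 434399014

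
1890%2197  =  1890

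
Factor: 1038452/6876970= 2^1*5^( - 1 )*89^1*163^( - 1)*2917^1*4219^( - 1 ) = 519226/3438485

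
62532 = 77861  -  15329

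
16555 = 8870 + 7685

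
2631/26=101 + 5/26 = 101.19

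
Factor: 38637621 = 3^3*11^1*19^1*41^1 * 167^1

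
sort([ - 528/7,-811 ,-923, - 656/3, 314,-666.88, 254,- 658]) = [-923, - 811, - 666.88, - 658, - 656/3, - 528/7,254,314]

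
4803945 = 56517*85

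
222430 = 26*8555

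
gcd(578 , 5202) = 578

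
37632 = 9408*4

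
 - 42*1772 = -74424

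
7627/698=10 + 647/698 = 10.93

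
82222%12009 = 10168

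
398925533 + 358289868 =757215401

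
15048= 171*88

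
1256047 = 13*96619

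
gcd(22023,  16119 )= 9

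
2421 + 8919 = 11340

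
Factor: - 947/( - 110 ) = 2^( - 1)  *5^( - 1)*11^( - 1) * 947^1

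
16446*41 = 674286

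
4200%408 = 120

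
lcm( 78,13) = 78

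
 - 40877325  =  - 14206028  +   - 26671297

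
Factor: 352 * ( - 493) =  - 2^5 * 11^1*17^1*29^1 = - 173536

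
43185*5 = 215925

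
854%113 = 63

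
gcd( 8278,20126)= 2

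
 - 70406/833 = - 85+ 57/119 = - 84.52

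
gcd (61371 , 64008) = 9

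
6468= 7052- 584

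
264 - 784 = - 520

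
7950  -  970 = 6980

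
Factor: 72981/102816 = 2^ ( - 5)*3^1*7^( - 1 )*53^1 = 159/224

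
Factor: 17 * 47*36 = 2^2*3^2*17^1*47^1 = 28764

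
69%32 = 5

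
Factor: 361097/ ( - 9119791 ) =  - 11^1*17^1*19^( - 1 )*83^( - 1 )*1931^1*5783^( - 1 ) 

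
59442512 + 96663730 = 156106242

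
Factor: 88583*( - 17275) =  - 5^2*11^1*691^1*8053^1 = - 1530271325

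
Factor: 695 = 5^1 * 139^1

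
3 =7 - 4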